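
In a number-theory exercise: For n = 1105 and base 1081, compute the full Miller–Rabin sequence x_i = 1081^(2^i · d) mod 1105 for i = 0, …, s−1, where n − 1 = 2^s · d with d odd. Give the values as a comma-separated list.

941, 376, 1041, 781

n − 1 = 1104 = 2^4 · 69, so s = 4 and d = 69.
x_0 = 1081^69 mod 1105 = 941.
x_1 = 941^2 mod 1105 = 376.
x_2 = 376^2 mod 1105 = 1041.
x_3 = 1041^2 mod 1105 = 781.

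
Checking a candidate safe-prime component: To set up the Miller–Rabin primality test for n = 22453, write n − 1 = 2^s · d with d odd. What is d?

Halving: 22452 → 11226 → 5613; 5613 is odd.
So 22452 = 2^2 · 5613.

5613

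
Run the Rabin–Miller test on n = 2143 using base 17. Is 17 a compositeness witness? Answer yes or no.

n − 1 = 2142 = 2^1 · 1071, so s = 1 and d = 1071.
x_0 = 17^1071 mod 2143 = 1.
x_0 = 1, so 17 is not a witness.

no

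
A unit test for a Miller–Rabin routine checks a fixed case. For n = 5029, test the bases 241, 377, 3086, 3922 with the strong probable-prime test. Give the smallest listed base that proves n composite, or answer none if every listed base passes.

n − 1 = 5028 = 2^2 · 1257, so s = 2 and d = 1257.
Base 241: x_0 = 241^1257 mod 5029 = 1318. x_0 is neither 1 nor 5028, so continue squaring. x_1 = 1318^2 mod 5029 = 2119. Reached i = s−1 = 1 without hitting −1: 241 is a Miller–Rabin witness and 5029 is composite.
Base 377: x_0 = 377^1257 mod 5029 = 4654. x_0 is neither 1 nor 5028, so continue squaring. x_1 = 4654^2 mod 5029 = 4842. Reached i = s−1 = 1 without hitting −1: 377 is a Miller–Rabin witness and 5029 is composite.
Base 3086: x_0 = 3086^1257 mod 5029 = 2839. x_0 is neither 1 nor 5028, so continue squaring. x_1 = 2839^2 mod 5029 = 3463. Reached i = s−1 = 1 without hitting −1: 3086 is a Miller–Rabin witness and 5029 is composite.
Base 3922: x_0 = 3922^1257 mod 5029 = 3698. x_0 is neither 1 nor 5028, so continue squaring. x_1 = 3698^2 mod 5029 = 1353. Reached i = s−1 = 1 without hitting −1: 3922 is a Miller–Rabin witness and 5029 is composite.
The smallest witness among the given bases is 241.

241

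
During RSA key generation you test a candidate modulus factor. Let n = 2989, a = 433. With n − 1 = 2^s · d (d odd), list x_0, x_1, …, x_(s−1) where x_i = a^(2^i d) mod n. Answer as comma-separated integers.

n − 1 = 2988 = 2^2 · 747, so s = 2 and d = 747.
x_0 = 433^747 mod 2989 = 2708.
x_1 = 2708^2 mod 2989 = 1247.

2708, 1247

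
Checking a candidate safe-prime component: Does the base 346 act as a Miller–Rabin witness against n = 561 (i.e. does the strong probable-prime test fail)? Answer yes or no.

n − 1 = 560 = 2^4 · 35, so s = 4 and d = 35.
By repeated squaring, 346^35 ≡ 199 (mod 561).
x_0 = 346^35 mod 561 = 199.
x_0 is neither 1 nor 560, so continue squaring.
x_1 = 199^2 mod 561 = 331.
x_2 = 331^2 mod 561 = 166.
x_3 = 166^2 mod 561 = 67.
Reached i = s−1 = 3 without hitting −1: 346 is a Miller–Rabin witness and 561 is composite.

yes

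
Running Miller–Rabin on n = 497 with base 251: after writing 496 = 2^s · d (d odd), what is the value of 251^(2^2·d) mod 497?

29

n − 1 = 496 = 2^4 · 31, so s = 4 and d = 31.
By repeated squaring, 251^31 ≡ 293 (mod 497).
x_0 = 293.
x_1 = 293^2 mod 497 = 365.
x_2 = 365^2 mod 497 = 29.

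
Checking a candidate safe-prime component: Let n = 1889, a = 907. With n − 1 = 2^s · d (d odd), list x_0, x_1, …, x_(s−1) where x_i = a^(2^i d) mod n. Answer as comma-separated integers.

975, 458, 85, 1558, 1888

n − 1 = 1888 = 2^5 · 59, so s = 5 and d = 59.
x_0 = 907^59 mod 1889 = 975.
x_1 = 975^2 mod 1889 = 458.
x_2 = 458^2 mod 1889 = 85.
x_3 = 85^2 mod 1889 = 1558.
x_4 = 1558^2 mod 1889 = 1888.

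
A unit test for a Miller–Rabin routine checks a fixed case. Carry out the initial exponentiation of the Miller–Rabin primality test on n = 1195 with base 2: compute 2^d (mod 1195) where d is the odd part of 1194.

482

n − 1 = 1194 = 2^1 · 597, so s = 1 and d = 597.
2^597 mod 1195 = 482.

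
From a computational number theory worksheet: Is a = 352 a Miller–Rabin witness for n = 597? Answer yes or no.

n − 1 = 596 = 2^2 · 149, so s = 2 and d = 149.
x_0 = 352^149 mod 597 = 532.
x_0 is neither 1 nor 596, so continue squaring.
x_1 = 532^2 mod 597 = 46.
Reached i = s−1 = 1 without hitting −1: 352 is a Miller–Rabin witness and 597 is composite.

yes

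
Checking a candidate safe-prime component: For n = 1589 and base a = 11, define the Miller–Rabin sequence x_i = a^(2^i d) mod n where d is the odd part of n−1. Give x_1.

877

n − 1 = 1588 = 2^2 · 397, so s = 2 and d = 397.
x_0 = 11^397 mod 1589 = 1348.
x_1 = 1348^2 mod 1589 = 877.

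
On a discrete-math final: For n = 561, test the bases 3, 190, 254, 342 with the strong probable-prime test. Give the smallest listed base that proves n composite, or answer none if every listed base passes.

3

n − 1 = 560 = 2^4 · 35, so s = 4 and d = 35.
Base 3: x_0 = 3^35 mod 561 = 78. x_0 is neither 1 nor 560, so continue squaring. x_1 = 78^2 mod 561 = 474. x_2 = 474^2 mod 561 = 276. x_3 = 276^2 mod 561 = 441. Reached i = s−1 = 3 without hitting −1: 3 is a Miller–Rabin witness and 561 is composite.
Base 190: x_0 = 190^35 mod 561 = 265. x_0 is neither 1 nor 560, so continue squaring. x_1 = 265^2 mod 561 = 100. x_2 = 100^2 mod 561 = 463. x_3 = 463^2 mod 561 = 67. Reached i = s−1 = 3 without hitting −1: 190 is a Miller–Rabin witness and 561 is composite.
Base 254: x_0 = 254^35 mod 561 = 254. x_0 is neither 1 nor 560, so continue squaring. x_1 = 254^2 mod 561 = 1. x_1 = 1 but x_0 ≠ ±1, a nontrivial square root of 1 — 254 is a witness and 561 is composite.
Base 342: x_0 = 342^35 mod 561 = 144. x_0 is neither 1 nor 560, so continue squaring. x_1 = 144^2 mod 561 = 540. x_2 = 540^2 mod 561 = 441. x_3 = 441^2 mod 561 = 375. Reached i = s−1 = 3 without hitting −1: 342 is a Miller–Rabin witness and 561 is composite.
The smallest witness among the given bases is 3.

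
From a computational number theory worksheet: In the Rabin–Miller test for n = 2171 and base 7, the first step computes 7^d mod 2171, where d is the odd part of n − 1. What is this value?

n − 1 = 2170 = 2^1 · 1085, so s = 1 and d = 1085.
7^1085 mod 2171 = 1584.

1584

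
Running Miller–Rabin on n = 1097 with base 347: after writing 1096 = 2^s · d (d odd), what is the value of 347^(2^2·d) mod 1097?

1

n − 1 = 1096 = 2^3 · 137, so s = 3 and d = 137.
x_0 = 347^137 mod 1097 = 341.
x_1 = 341^2 mod 1097 = 1096.
x_2 = 1096^2 mod 1097 = 1.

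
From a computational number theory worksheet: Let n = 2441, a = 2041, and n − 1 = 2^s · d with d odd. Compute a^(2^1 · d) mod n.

n − 1 = 2440 = 2^3 · 305, so s = 3 and d = 305.
x_0 = 2041^305 mod 2441 = 2440.
x_1 = 2440^2 mod 2441 = 1.

1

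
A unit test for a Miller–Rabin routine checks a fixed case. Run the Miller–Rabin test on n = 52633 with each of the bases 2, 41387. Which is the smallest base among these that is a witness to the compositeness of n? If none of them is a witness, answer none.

n − 1 = 52632 = 2^3 · 6579, so s = 3 and d = 6579.
Base 2: x_0 = 2^6579 mod 52633 = 1. x_0 = 1, so 2 is not a witness.
Base 41387: x_0 = 41387^6579 mod 52633 = 52632. x_0 = 52632 ≡ −1, so 41387 is not a witness.
No listed base is a witness for 52633.

none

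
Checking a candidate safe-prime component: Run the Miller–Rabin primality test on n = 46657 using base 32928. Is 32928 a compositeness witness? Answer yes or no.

yes

n − 1 = 46656 = 2^6 · 729, so s = 6 and d = 729.
x_0 = 32928^729 mod 46657 = 43185.
x_0 is neither 1 nor 46656, so continue squaring.
x_1 = 43185^2 mod 46657 = 17278.
x_2 = 17278^2 mod 46657 = 17798.
x_3 = 17798^2 mod 46657 = 14431.
x_4 = 14431^2 mod 46657 = 23570.
x_5 = 23570^2 mod 46657 = 1.
x_5 = 1 but x_4 ≠ ±1, a nontrivial square root of 1 — 32928 is a witness and 46657 is composite.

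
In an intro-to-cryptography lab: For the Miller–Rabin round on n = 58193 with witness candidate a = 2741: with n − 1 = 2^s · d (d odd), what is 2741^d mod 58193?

n − 1 = 58192 = 2^4 · 3637, so s = 4 and d = 3637.
2741^3637 mod 58193 = 23011.

23011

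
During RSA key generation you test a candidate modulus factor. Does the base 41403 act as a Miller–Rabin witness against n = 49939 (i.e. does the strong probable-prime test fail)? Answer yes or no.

n − 1 = 49938 = 2^1 · 24969, so s = 1 and d = 24969.
x_0 = 41403^24969 mod 49939 = 1.
x_0 = 1, so 41403 is not a witness.

no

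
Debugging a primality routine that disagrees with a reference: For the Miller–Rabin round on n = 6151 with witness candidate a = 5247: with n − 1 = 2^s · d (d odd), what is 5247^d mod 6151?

n − 1 = 6150 = 2^1 · 3075, so s = 1 and d = 3075.
5247^3075 mod 6151 = 6150.

6150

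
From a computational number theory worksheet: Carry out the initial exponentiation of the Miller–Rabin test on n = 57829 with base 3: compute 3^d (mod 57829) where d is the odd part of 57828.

57828

n − 1 = 57828 = 2^2 · 14457, so s = 2 and d = 14457.
3^14457 mod 57829 = 57828.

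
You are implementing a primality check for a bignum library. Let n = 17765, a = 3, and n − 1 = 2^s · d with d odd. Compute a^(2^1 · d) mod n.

n − 1 = 17764 = 2^2 · 4441, so s = 2 and d = 4441.
Repeated squaring mod 17765: 3^1 ≡ 3, 3^2 ≡ 9, 3^4 ≡ 81, 3^8 ≡ 6561, 3^16 ≡ 2126, 3^32 ≡ 7566, 3^64 ≡ 5526, 3^128 ≡ 16406, 3^256 ≡ 17086, 3^512 ≡ 16916, 3^1024 ≡ 10201, 3^2048 ≡ 10796, 3^4096 ≡ 15216.
4441 = 4096 + 256 + 64 + 16 + 8 + 1, so 3^4441 ≡ 15216·17086·5526·2126·6561·3 ≡ 10673 (mod 17765).
x_0 = 10673.
x_1 = 10673^2 mod 17765 = 3749.

3749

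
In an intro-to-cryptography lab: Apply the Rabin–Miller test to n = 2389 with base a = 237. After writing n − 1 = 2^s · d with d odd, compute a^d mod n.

2388

n − 1 = 2388 = 2^2 · 597, so s = 2 and d = 597.
By repeated squaring, 237^597 ≡ 2388 (mod 2389).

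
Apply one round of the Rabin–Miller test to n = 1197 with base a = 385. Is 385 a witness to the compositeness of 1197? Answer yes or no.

yes

n − 1 = 1196 = 2^2 · 299, so s = 2 and d = 299.
x_0 = 385^299 mod 1197 = 994.
x_0 is neither 1 nor 1196, so continue squaring.
x_1 = 994^2 mod 1197 = 511.
Reached i = s−1 = 1 without hitting −1: 385 is a Miller–Rabin witness and 1197 is composite.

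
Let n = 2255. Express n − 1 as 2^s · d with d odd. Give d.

1127

Halving: 2254 → 1127; 1127 is odd.
So 2254 = 2^1 · 1127.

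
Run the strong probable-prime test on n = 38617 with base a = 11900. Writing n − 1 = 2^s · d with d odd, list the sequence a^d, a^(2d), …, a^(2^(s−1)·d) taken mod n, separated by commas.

8834, 33216, 14966

n − 1 = 38616 = 2^3 · 4827, so s = 3 and d = 4827.
x_0 = 11900^4827 mod 38617 = 8834.
x_1 = 8834^2 mod 38617 = 33216.
x_2 = 33216^2 mod 38617 = 14966.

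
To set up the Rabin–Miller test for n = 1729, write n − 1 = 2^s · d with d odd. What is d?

Halving: 1728 → 864 → 432 → 216 → 108 → 54 → 27; 27 is odd.
So 1728 = 2^6 · 27.

27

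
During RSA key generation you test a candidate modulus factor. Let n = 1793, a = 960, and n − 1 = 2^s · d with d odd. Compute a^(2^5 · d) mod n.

928

n − 1 = 1792 = 2^8 · 7, so s = 8 and d = 7.
x_0 = 960^7 mod 1793 = 1285.
x_1 = 1285^2 mod 1793 = 1665.
x_2 = 1665^2 mod 1793 = 247.
x_3 = 247^2 mod 1793 = 47.
x_4 = 47^2 mod 1793 = 416.
x_5 = 416^2 mod 1793 = 928.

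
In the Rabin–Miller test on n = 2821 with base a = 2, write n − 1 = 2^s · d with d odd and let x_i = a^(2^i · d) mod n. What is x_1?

n − 1 = 2820 = 2^2 · 705, so s = 2 and d = 705.
x_0 = 2^705 mod 2821 = 2605.
x_1 = 2605^2 mod 2821 = 1520.

1520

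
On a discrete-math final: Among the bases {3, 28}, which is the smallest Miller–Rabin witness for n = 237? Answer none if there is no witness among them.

n − 1 = 236 = 2^2 · 59, so s = 2 and d = 59.
Base 3: x_0 = 3^59 mod 237 = 126. x_0 is neither 1 nor 236, so continue squaring. x_1 = 126^2 mod 237 = 234. Reached i = s−1 = 1 without hitting −1: 3 is a Miller–Rabin witness and 237 is composite.
Base 28: x_0 = 28^59 mod 237 = 187. x_0 is neither 1 nor 236, so continue squaring. x_1 = 187^2 mod 237 = 130. Reached i = s−1 = 1 without hitting −1: 28 is a Miller–Rabin witness and 237 is composite.
The smallest witness among the given bases is 3.

3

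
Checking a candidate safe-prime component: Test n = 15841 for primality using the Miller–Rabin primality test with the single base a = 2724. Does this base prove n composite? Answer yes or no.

yes

n − 1 = 15840 = 2^5 · 495, so s = 5 and d = 495.
Repeated squaring mod 15841: 2724^1 ≡ 2724, 2724^2 ≡ 6588, 2724^4 ≡ 13245, 2724^8 ≡ 6791, 2724^16 ≡ 4530, 2724^32 ≡ 6805, 2724^64 ≡ 4782, 2724^128 ≡ 8961, 2724^256 ≡ 1492.
495 = 256 + 128 + 64 + 32 + 8 + 4 + 2 + 1, so 2724^495 ≡ 1492·8961·4782·6805·6791·13245·6588·2724 ≡ 15065 (mod 15841).
x_0 = 2724^495 mod 15841 = 15065.
x_0 is neither 1 nor 15840, so continue squaring.
x_1 = 15065^2 mod 15841 = 218.
x_2 = 218^2 mod 15841 = 1.
x_2 = 1 but x_1 ≠ ±1, a nontrivial square root of 1 — 2724 is a witness and 15841 is composite.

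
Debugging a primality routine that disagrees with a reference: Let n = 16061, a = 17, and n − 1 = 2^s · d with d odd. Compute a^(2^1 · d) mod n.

n − 1 = 16060 = 2^2 · 4015, so s = 2 and d = 4015.
By repeated squaring, 17^4015 ≡ 1 (mod 16061).
x_0 = 1.
x_1 = 1^2 mod 16061 = 1.

1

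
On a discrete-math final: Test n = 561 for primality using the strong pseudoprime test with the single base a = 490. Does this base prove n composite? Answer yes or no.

yes

n − 1 = 560 = 2^4 · 35, so s = 4 and d = 35.
x_0 = 490^35 mod 561 = 109.
x_0 is neither 1 nor 560, so continue squaring.
x_1 = 109^2 mod 561 = 100.
x_2 = 100^2 mod 561 = 463.
x_3 = 463^2 mod 561 = 67.
Reached i = s−1 = 3 without hitting −1: 490 is a Miller–Rabin witness and 561 is composite.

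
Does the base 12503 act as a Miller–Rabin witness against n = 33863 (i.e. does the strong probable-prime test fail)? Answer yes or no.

n − 1 = 33862 = 2^1 · 16931, so s = 1 and d = 16931.
Repeated squaring mod 33863: 12503^1 ≡ 12503, 12503^2 ≡ 13401, 12503^4 ≡ 11312, 12503^8 ≡ 26930, 12503^16 ≡ 14892, 12503^32 ≡ 2877, 12503^64 ≡ 14557, 12503^128 ≡ 25458, 12503^256 ≡ 5807, 12503^512 ≡ 27564, 12503^1024 ≡ 23828, 12503^2048 ≡ 26526, 12503^4096 ≡ 23262, 12503^8192 ≡ 23767, 12503^16384 ≡ 1586.
16931 = 16384 + 512 + 32 + 2 + 1, so 12503^16931 ≡ 1586·27564·2877·13401·12503 ≡ 33862 (mod 33863).
x_0 = 12503^16931 mod 33863 = 33862.
x_0 = 33862 ≡ −1, so 12503 is not a witness.

no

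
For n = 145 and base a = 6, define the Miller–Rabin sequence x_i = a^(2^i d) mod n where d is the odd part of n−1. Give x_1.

136

n − 1 = 144 = 2^4 · 9, so s = 4 and d = 9.
Repeated squaring mod 145: 6^1 ≡ 6, 6^2 ≡ 36, 6^4 ≡ 136, 6^8 ≡ 81.
9 = 8 + 1, so 6^9 ≡ 81·6 ≡ 51 (mod 145).
x_0 = 51.
x_1 = 51^2 mod 145 = 136.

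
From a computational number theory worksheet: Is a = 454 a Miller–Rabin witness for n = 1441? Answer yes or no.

n − 1 = 1440 = 2^5 · 45, so s = 5 and d = 45.
x_0 = 454^45 mod 1441 = 1.
x_0 = 1, so 454 is not a witness.

no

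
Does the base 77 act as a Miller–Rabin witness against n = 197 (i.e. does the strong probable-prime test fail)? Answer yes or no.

n − 1 = 196 = 2^2 · 49, so s = 2 and d = 49.
x_0 = 77^49 mod 197 = 14.
x_0 is neither 1 nor 196, so continue squaring.
x_1 = 14^2 mod 197 = 196.
x_1 ≡ −1, so 77 is not a witness.

no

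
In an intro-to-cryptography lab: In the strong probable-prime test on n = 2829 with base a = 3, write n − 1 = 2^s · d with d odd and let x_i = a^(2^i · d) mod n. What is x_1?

n − 1 = 2828 = 2^2 · 707, so s = 2 and d = 707.
Repeated squaring mod 2829: 3^1 ≡ 3, 3^2 ≡ 9, 3^4 ≡ 81, 3^8 ≡ 903, 3^16 ≡ 657, 3^32 ≡ 1641, 3^64 ≡ 2502, 3^128 ≡ 2256, 3^256 ≡ 165, 3^512 ≡ 1764.
707 = 512 + 128 + 64 + 2 + 1, so 3^707 ≡ 1764·2256·2502·9·3 ≡ 27 (mod 2829).
x_0 = 27.
x_1 = 27^2 mod 2829 = 729.

729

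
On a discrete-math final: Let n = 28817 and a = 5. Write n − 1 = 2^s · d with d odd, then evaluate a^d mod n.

9313

n − 1 = 28816 = 2^4 · 1801, so s = 4 and d = 1801.
5^1801 mod 28817 = 9313.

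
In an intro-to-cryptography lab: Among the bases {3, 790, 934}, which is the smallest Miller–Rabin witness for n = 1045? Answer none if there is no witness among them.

3

n − 1 = 1044 = 2^2 · 261, so s = 2 and d = 261.
Base 3: x_0 = 3^261 mod 1045 = 113. x_0 is neither 1 nor 1044, so continue squaring. x_1 = 113^2 mod 1045 = 229. Reached i = s−1 = 1 without hitting −1: 3 is a Miller–Rabin witness and 1045 is composite.
Base 790: x_0 = 790^261 mod 1045 = 20. x_0 is neither 1 nor 1044, so continue squaring. x_1 = 20^2 mod 1045 = 400. Reached i = s−1 = 1 without hitting −1: 790 is a Miller–Rabin witness and 1045 is composite.
Base 934: x_0 = 934^261 mod 1045 = 1044. x_0 = 1044 ≡ −1, so 934 is not a witness.
The smallest witness among the given bases is 3.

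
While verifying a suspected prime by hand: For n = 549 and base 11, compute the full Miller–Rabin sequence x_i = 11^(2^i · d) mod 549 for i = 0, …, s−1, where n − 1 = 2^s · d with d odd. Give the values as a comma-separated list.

194, 304

n − 1 = 548 = 2^2 · 137, so s = 2 and d = 137.
x_0 = 11^137 mod 549 = 194.
x_1 = 194^2 mod 549 = 304.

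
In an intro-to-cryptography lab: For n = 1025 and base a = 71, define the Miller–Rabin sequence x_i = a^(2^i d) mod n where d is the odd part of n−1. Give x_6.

406

n − 1 = 1024 = 2^10 · 1, so s = 10 and d = 1.
x_0 = 71^1 mod 1025 = 71.
x_1 = 71^2 mod 1025 = 941.
x_2 = 941^2 mod 1025 = 906.
x_3 = 906^2 mod 1025 = 836.
x_4 = 836^2 mod 1025 = 871.
x_5 = 871^2 mod 1025 = 141.
x_6 = 141^2 mod 1025 = 406.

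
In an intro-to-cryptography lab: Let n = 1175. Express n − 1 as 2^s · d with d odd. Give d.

Halving: 1174 → 587; 587 is odd.
So 1174 = 2^1 · 587.

587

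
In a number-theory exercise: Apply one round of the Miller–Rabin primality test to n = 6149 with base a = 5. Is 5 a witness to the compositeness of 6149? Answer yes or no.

yes

n − 1 = 6148 = 2^2 · 1537, so s = 2 and d = 1537.
Repeated squaring mod 6149: 5^1 ≡ 5, 5^2 ≡ 25, 5^4 ≡ 625, 5^8 ≡ 3238, 5^16 ≡ 599, 5^32 ≡ 2159, 5^64 ≡ 339, 5^128 ≡ 4239, 5^256 ≡ 1743, 5^512 ≡ 443, 5^1024 ≡ 5630.
1537 = 1024 + 512 + 1, so 5^1537 ≡ 5630·443·5 ≡ 278 (mod 6149).
x_0 = 5^1537 mod 6149 = 278.
x_0 is neither 1 nor 6148, so continue squaring.
x_1 = 278^2 mod 6149 = 3496.
Reached i = s−1 = 1 without hitting −1: 5 is a Miller–Rabin witness and 6149 is composite.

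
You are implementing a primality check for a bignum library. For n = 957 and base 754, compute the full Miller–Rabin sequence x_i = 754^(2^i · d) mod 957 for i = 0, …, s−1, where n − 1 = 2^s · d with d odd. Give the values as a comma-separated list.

n − 1 = 956 = 2^2 · 239, so s = 2 and d = 239.
x_0 = 754^239 mod 957 = 145.
x_1 = 145^2 mod 957 = 928.

145, 928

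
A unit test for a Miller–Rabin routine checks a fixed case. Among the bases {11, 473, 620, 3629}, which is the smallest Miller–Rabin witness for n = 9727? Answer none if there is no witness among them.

11

n − 1 = 9726 = 2^1 · 4863, so s = 1 and d = 4863.
Base 11: x_0 = 11^4863 mod 9727 = 8209. x_0 ∉ {1, 9726} and s = 1, so 11 is a Miller–Rabin witness and 9727 is composite.
Base 473: x_0 = 473^4863 mod 9727 = 3186. x_0 ∉ {1, 9726} and s = 1, so 473 is a Miller–Rabin witness and 9727 is composite.
Base 620: x_0 = 620^4863 mod 9727 = 4319. x_0 ∉ {1, 9726} and s = 1, so 620 is a Miller–Rabin witness and 9727 is composite.
Base 3629: x_0 = 3629^4863 mod 9727 = 5193. x_0 ∉ {1, 9726} and s = 1, so 3629 is a Miller–Rabin witness and 9727 is composite.
The smallest witness among the given bases is 11.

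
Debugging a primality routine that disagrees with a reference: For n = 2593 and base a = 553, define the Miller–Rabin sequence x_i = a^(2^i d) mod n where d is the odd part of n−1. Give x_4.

2592

n − 1 = 2592 = 2^5 · 81, so s = 5 and d = 81.
x_0 = 553^81 mod 2593 = 2588.
x_1 = 2588^2 mod 2593 = 25.
x_2 = 25^2 mod 2593 = 625.
x_3 = 625^2 mod 2593 = 1675.
x_4 = 1675^2 mod 2593 = 2592.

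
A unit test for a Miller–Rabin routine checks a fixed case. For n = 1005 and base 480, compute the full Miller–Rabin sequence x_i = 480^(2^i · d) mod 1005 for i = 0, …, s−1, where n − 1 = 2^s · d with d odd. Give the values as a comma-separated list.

765, 315

n − 1 = 1004 = 2^2 · 251, so s = 2 and d = 251.
x_0 = 480^251 mod 1005 = 765.
x_1 = 765^2 mod 1005 = 315.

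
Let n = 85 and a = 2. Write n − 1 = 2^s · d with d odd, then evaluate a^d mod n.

32

n − 1 = 84 = 2^2 · 21, so s = 2 and d = 21.
2^21 mod 85 = 32.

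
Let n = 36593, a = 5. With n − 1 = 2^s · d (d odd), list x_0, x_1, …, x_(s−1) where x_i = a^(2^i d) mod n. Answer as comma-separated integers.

17126, 6981, 29078, 12226

n − 1 = 36592 = 2^4 · 2287, so s = 4 and d = 2287.
x_0 = 5^2287 mod 36593 = 17126.
x_1 = 17126^2 mod 36593 = 6981.
x_2 = 6981^2 mod 36593 = 29078.
x_3 = 29078^2 mod 36593 = 12226.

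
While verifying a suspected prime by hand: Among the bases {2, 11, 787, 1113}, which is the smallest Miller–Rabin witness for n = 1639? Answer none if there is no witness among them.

n − 1 = 1638 = 2^1 · 819, so s = 1 and d = 819.
Base 2: x_0 = 2^819 mod 1639 = 1458. x_0 ∉ {1, 1638} and s = 1, so 2 is a Miller–Rabin witness and 1639 is composite.
Base 11: x_0 = 11^819 mod 1639 = 1210. x_0 ∉ {1, 1638} and s = 1, so 11 is a Miller–Rabin witness and 1639 is composite.
Base 787: x_0 = 787^819 mod 1639 = 948. x_0 ∉ {1, 1638} and s = 1, so 787 is a Miller–Rabin witness and 1639 is composite.
Base 1113: x_0 = 1113^819 mod 1639 = 1524. x_0 ∉ {1, 1638} and s = 1, so 1113 is a Miller–Rabin witness and 1639 is composite.
The smallest witness among the given bases is 2.

2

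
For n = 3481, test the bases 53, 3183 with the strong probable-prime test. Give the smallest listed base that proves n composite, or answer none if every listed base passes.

n − 1 = 3480 = 2^3 · 435, so s = 3 and d = 435.
Base 53: x_0 = 53^435 mod 3481 = 1. x_0 = 1, so 53 is not a witness.
Base 3183: x_0 = 3183^435 mod 3481 = 3480. x_0 = 3480 ≡ −1, so 3183 is not a witness.
No listed base is a witness for 3481.

none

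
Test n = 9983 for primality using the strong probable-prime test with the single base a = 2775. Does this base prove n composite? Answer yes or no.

yes

n − 1 = 9982 = 2^1 · 4991, so s = 1 and d = 4991.
x_0 = 2775^4991 mod 9983 = 6026.
x_0 ∉ {1, 9982} and s = 1, so 2775 is a Miller–Rabin witness and 9983 is composite.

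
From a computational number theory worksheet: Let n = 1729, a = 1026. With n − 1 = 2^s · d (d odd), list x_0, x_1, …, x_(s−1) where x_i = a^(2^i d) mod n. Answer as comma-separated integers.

n − 1 = 1728 = 2^6 · 27, so s = 6 and d = 27.
x_0 = 1026^27 mod 1729 = 1520.
x_1 = 1520^2 mod 1729 = 456.
x_2 = 456^2 mod 1729 = 456.
x_3 = 456^2 mod 1729 = 456.
x_4 = 456^2 mod 1729 = 456.
x_5 = 456^2 mod 1729 = 456.

1520, 456, 456, 456, 456, 456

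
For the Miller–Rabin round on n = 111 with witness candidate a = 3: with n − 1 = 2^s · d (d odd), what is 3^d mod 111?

n − 1 = 110 = 2^1 · 55, so s = 1 and d = 55.
3^55 mod 111 = 3.

3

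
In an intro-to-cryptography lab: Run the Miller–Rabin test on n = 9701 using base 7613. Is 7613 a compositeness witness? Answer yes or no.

yes

n − 1 = 9700 = 2^2 · 2425, so s = 2 and d = 2425.
x_0 = 7613^2425 mod 9701 = 8194.
x_0 is neither 1 nor 9700, so continue squaring.
x_1 = 8194^2 mod 9701 = 1015.
Reached i = s−1 = 1 without hitting −1: 7613 is a Miller–Rabin witness and 9701 is composite.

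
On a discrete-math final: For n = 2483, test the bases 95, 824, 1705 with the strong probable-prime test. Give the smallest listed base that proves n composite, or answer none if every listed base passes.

n − 1 = 2482 = 2^1 · 1241, so s = 1 and d = 1241.
Base 95: x_0 = 95^1241 mod 2483 = 2480. x_0 ∉ {1, 2482} and s = 1, so 95 is a Miller–Rabin witness and 2483 is composite.
Base 824: x_0 = 824^1241 mod 2483 = 1396. x_0 ∉ {1, 2482} and s = 1, so 824 is a Miller–Rabin witness and 2483 is composite.
Base 1705: x_0 = 1705^1241 mod 2483 = 1462. x_0 ∉ {1, 2482} and s = 1, so 1705 is a Miller–Rabin witness and 2483 is composite.
The smallest witness among the given bases is 95.

95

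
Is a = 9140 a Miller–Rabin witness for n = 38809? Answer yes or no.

no

n − 1 = 38808 = 2^3 · 4851, so s = 3 and d = 4851.
x_0 = 9140^4851 mod 38809 = 37416.
x_0 is neither 1 nor 38808, so continue squaring.
x_1 = 37416^2 mod 38809 = 38808.
x_1 ≡ −1, so 9140 is not a witness.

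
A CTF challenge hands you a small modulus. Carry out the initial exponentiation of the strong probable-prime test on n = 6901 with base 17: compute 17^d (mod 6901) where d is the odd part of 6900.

n − 1 = 6900 = 2^2 · 1725, so s = 2 and d = 1725.
By repeated squaring, 17^1725 ≡ 5489 (mod 6901).

5489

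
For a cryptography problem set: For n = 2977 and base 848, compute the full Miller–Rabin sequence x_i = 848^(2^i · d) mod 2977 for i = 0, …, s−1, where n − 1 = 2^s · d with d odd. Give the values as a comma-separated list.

n − 1 = 2976 = 2^5 · 93, so s = 5 and d = 93.
x_0 = 848^93 mod 2977 = 1119.
x_1 = 1119^2 mod 2977 = 1821.
x_2 = 1821^2 mod 2977 = 2640.
x_3 = 2640^2 mod 2977 = 443.
x_4 = 443^2 mod 2977 = 2744.

1119, 1821, 2640, 443, 2744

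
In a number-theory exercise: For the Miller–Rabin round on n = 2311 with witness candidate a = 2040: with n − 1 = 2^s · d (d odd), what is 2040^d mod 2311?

n − 1 = 2310 = 2^1 · 1155, so s = 1 and d = 1155.
By repeated squaring, 2040^1155 ≡ 2310 (mod 2311).

2310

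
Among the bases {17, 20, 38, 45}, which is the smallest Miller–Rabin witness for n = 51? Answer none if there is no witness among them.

17

n − 1 = 50 = 2^1 · 25, so s = 1 and d = 25.
Base 17: x_0 = 17^25 mod 51 = 17. x_0 ∉ {1, 50} and s = 1, so 17 is a Miller–Rabin witness and 51 is composite.
Base 20: x_0 = 20^25 mod 51 = 14. x_0 ∉ {1, 50} and s = 1, so 20 is a Miller–Rabin witness and 51 is composite.
Base 38: x_0 = 38^25 mod 51 = 38. x_0 ∉ {1, 50} and s = 1, so 38 is a Miller–Rabin witness and 51 is composite.
Base 45: x_0 = 45^25 mod 51 = 6. x_0 ∉ {1, 50} and s = 1, so 45 is a Miller–Rabin witness and 51 is composite.
The smallest witness among the given bases is 17.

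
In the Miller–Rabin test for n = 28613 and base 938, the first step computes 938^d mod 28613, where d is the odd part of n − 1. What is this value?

12261

n − 1 = 28612 = 2^2 · 7153, so s = 2 and d = 7153.
Repeated squaring mod 28613: 938^1 ≡ 938, 938^2 ≡ 21454, 938^4 ≡ 5398, 938^8 ≡ 10370, 938^16 ≡ 9246, 938^32 ≡ 21485, 938^64 ≡ 20309, 938^128 ≡ 27699, 938^256 ≡ 5619, 938^512 ≡ 13022, 938^1024 ≡ 11846, 938^2048 ≡ 9564, 938^4096 ≡ 22948.
7153 = 4096 + 2048 + 512 + 256 + 128 + 64 + 32 + 16 + 1, so 938^7153 ≡ 22948·9564·13022·5619·27699·20309·21485·9246·938 ≡ 12261 (mod 28613).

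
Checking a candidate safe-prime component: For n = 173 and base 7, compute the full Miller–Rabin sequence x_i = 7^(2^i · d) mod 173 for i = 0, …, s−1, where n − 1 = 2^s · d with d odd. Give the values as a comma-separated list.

n − 1 = 172 = 2^2 · 43, so s = 2 and d = 43.
x_0 = 7^43 mod 173 = 93.
x_1 = 93^2 mod 173 = 172.

93, 172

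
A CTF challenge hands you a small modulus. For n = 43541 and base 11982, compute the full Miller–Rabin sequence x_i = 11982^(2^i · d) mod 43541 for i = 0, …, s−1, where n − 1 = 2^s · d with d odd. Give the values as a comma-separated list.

n − 1 = 43540 = 2^2 · 10885, so s = 2 and d = 10885.
x_0 = 11982^10885 mod 43541 = 1.
x_1 = 1^2 mod 43541 = 1.

1, 1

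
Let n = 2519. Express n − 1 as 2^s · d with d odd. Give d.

1259

Halving: 2518 → 1259; 1259 is odd.
So 2518 = 2^1 · 1259.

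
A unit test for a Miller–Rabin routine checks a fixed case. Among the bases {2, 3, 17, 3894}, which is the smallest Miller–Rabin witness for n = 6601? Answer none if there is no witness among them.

n − 1 = 6600 = 2^3 · 825, so s = 3 and d = 825.
Base 2: x_0 = 2^825 mod 6601 = 2738. x_0 is neither 1 nor 6600, so continue squaring. x_1 = 2738^2 mod 6601 = 4509. x_2 = 4509^2 mod 6601 = 1. x_2 = 1 but x_1 ≠ ±1, a nontrivial square root of 1 — 2 is a witness and 6601 is composite.
Base 3: x_0 = 3^825 mod 6601 = 3037. x_0 is neither 1 nor 6600, so continue squaring. x_1 = 3037^2 mod 6601 = 1772. x_2 = 1772^2 mod 6601 = 4509. Reached i = s−1 = 2 without hitting −1: 3 is a Miller–Rabin witness and 6601 is composite.
Base 17: x_0 = 17^825 mod 6601 = 5795. x_0 is neither 1 nor 6600, so continue squaring. x_1 = 5795^2 mod 6601 = 2738. x_2 = 2738^2 mod 6601 = 4509. Reached i = s−1 = 2 without hitting −1: 17 is a Miller–Rabin witness and 6601 is composite.
Base 3894: x_0 = 3894^825 mod 6601 = 5657. x_0 is neither 1 nor 6600, so continue squaring. x_1 = 5657^2 mod 6601 = 1. x_1 = 1 but x_0 ≠ ±1, a nontrivial square root of 1 — 3894 is a witness and 6601 is composite.
The smallest witness among the given bases is 2.

2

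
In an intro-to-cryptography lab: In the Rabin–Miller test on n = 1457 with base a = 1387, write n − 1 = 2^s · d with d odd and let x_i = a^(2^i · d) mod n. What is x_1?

n − 1 = 1456 = 2^4 · 91, so s = 4 and d = 91.
x_0 = 1387^91 mod 1457 = 519.
x_1 = 519^2 mod 1457 = 1273.

1273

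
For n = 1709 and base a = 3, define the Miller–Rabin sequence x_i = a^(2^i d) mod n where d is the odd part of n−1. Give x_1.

n − 1 = 1708 = 2^2 · 427, so s = 2 and d = 427.
x_0 = 3^427 mod 1709 = 390.
x_1 = 390^2 mod 1709 = 1708.

1708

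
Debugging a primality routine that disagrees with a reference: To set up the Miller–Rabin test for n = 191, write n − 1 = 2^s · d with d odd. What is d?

Halving: 190 → 95; 95 is odd.
So 190 = 2^1 · 95.

95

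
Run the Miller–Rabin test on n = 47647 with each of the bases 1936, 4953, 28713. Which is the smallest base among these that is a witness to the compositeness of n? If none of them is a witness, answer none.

n − 1 = 47646 = 2^1 · 23823, so s = 1 and d = 23823.
Base 1936: x_0 = 1936^23823 mod 47647 = 21933. x_0 ∉ {1, 47646} and s = 1, so 1936 is a Miller–Rabin witness and 47647 is composite.
Base 4953: x_0 = 4953^23823 mod 47647 = 33850. x_0 ∉ {1, 47646} and s = 1, so 4953 is a Miller–Rabin witness and 47647 is composite.
Base 28713: x_0 = 28713^23823 mod 47647 = 1893. x_0 ∉ {1, 47646} and s = 1, so 28713 is a Miller–Rabin witness and 47647 is composite.
The smallest witness among the given bases is 1936.

1936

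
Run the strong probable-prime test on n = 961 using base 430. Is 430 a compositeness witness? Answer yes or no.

no

n − 1 = 960 = 2^6 · 15, so s = 6 and d = 15.
x_0 = 430^15 mod 961 = 960.
x_0 = 960 ≡ −1, so 430 is not a witness.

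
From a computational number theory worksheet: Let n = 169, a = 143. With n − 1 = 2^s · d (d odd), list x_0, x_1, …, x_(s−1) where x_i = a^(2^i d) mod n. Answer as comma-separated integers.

0, 0, 0

n − 1 = 168 = 2^3 · 21, so s = 3 and d = 21.
x_0 = 143^21 mod 169 = 0.
x_1 = 0^2 mod 169 = 0.
x_2 = 0^2 mod 169 = 0.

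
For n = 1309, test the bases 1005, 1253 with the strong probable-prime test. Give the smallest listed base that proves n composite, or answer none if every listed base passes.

n − 1 = 1308 = 2^2 · 327, so s = 2 and d = 327.
Base 1005: x_0 = 1005^327 mod 1309 = 995. x_0 is neither 1 nor 1308, so continue squaring. x_1 = 995^2 mod 1309 = 421. Reached i = s−1 = 1 without hitting −1: 1005 is a Miller–Rabin witness and 1309 is composite.
Base 1253: x_0 = 1253^327 mod 1309 = 483. x_0 is neither 1 nor 1308, so continue squaring. x_1 = 483^2 mod 1309 = 287. Reached i = s−1 = 1 without hitting −1: 1253 is a Miller–Rabin witness and 1309 is composite.
The smallest witness among the given bases is 1005.

1005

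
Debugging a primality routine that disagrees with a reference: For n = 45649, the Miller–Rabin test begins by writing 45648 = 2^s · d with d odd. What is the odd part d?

2853

Halving: 45648 → 22824 → 11412 → 5706 → 2853; 2853 is odd.
So 45648 = 2^4 · 2853.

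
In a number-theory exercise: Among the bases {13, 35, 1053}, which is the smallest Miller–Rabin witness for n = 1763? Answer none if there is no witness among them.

13

n − 1 = 1762 = 2^1 · 881, so s = 1 and d = 881.
Base 13: x_0 = 13^881 mod 1763 = 956. x_0 ∉ {1, 1762} and s = 1, so 13 is a Miller–Rabin witness and 1763 is composite.
Base 35: x_0 = 35^881 mod 1763 = 1306. x_0 ∉ {1, 1762} and s = 1, so 35 is a Miller–Rabin witness and 1763 is composite.
Base 1053: x_0 = 1053^881 mod 1763 = 643. x_0 ∉ {1, 1762} and s = 1, so 1053 is a Miller–Rabin witness and 1763 is composite.
The smallest witness among the given bases is 13.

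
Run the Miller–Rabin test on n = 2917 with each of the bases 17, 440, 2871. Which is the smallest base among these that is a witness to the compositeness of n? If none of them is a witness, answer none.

none

n − 1 = 2916 = 2^2 · 729, so s = 2 and d = 729.
Base 17: x_0 = 17^729 mod 2917 = 2863. x_0 is neither 1 nor 2916, so continue squaring. x_1 = 2863^2 mod 2917 = 2916. x_1 ≡ −1, so 17 is not a witness.
Base 440: x_0 = 440^729 mod 2917 = 54. x_0 is neither 1 nor 2916, so continue squaring. x_1 = 54^2 mod 2917 = 2916. x_1 ≡ −1, so 440 is not a witness.
Base 2871: x_0 = 2871^729 mod 2917 = 2916. x_0 = 2916 ≡ −1, so 2871 is not a witness.
No listed base is a witness for 2917.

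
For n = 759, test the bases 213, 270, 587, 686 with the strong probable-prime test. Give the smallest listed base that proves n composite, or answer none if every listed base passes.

213

n − 1 = 758 = 2^1 · 379, so s = 1 and d = 379.
Base 213: x_0 = 213^379 mod 759 = 531. x_0 ∉ {1, 758} and s = 1, so 213 is a Miller–Rabin witness and 759 is composite.
Base 270: x_0 = 270^379 mod 759 = 90. x_0 ∉ {1, 758} and s = 1, so 270 is a Miller–Rabin witness and 759 is composite.
Base 587: x_0 = 587^379 mod 759 = 179. x_0 ∉ {1, 758} and s = 1, so 587 is a Miller–Rabin witness and 759 is composite.
Base 686: x_0 = 686^379 mod 759 = 80. x_0 ∉ {1, 758} and s = 1, so 686 is a Miller–Rabin witness and 759 is composite.
The smallest witness among the given bases is 213.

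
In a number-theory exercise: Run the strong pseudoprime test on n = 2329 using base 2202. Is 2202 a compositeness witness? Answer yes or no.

n − 1 = 2328 = 2^3 · 291, so s = 3 and d = 291.
x_0 = 2202^291 mod 2329 = 1137.
x_0 is neither 1 nor 2328, so continue squaring.
x_1 = 1137^2 mod 2329 = 174.
x_2 = 174^2 mod 2329 = 2328.
x_2 ≡ −1, so 2202 is not a witness.

no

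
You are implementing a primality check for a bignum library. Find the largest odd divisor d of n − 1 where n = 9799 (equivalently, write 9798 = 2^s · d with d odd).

Halving: 9798 → 4899; 4899 is odd.
So 9798 = 2^1 · 4899.

4899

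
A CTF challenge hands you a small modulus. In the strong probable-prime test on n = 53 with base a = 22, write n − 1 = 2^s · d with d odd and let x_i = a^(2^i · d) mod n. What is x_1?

n − 1 = 52 = 2^2 · 13, so s = 2 and d = 13.
x_0 = 22^13 mod 53 = 23.
x_1 = 23^2 mod 53 = 52.

52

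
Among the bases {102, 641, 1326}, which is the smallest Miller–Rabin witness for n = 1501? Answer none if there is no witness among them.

n − 1 = 1500 = 2^2 · 375, so s = 2 and d = 375.
Base 102: x_0 = 102^375 mod 1501 = 1. x_0 = 1, so 102 is not a witness.
Base 641: x_0 = 641^375 mod 1501 = 620. x_0 is neither 1 nor 1500, so continue squaring. x_1 = 620^2 mod 1501 = 144. Reached i = s−1 = 1 without hitting −1: 641 is a Miller–Rabin witness and 1501 is composite.
Base 1326: x_0 = 1326^375 mod 1501 = 749. x_0 is neither 1 nor 1500, so continue squaring. x_1 = 749^2 mod 1501 = 1128. Reached i = s−1 = 1 without hitting −1: 1326 is a Miller–Rabin witness and 1501 is composite.
The smallest witness among the given bases is 641.

641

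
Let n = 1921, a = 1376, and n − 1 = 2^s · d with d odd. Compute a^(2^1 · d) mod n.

n − 1 = 1920 = 2^7 · 15, so s = 7 and d = 15.
By repeated squaring, 1376^15 ≡ 815 (mod 1921).
x_0 = 815.
x_1 = 815^2 mod 1921 = 1480.

1480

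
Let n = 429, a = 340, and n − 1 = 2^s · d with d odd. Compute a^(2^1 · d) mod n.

166

n − 1 = 428 = 2^2 · 107, so s = 2 and d = 107.
x_0 = 340^107 mod 429 = 241.
x_1 = 241^2 mod 429 = 166.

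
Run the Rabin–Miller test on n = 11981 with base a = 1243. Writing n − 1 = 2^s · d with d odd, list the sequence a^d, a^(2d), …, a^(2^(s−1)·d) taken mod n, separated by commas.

n − 1 = 11980 = 2^2 · 2995, so s = 2 and d = 2995.
x_0 = 1243^2995 mod 11981 = 11980.
x_1 = 11980^2 mod 11981 = 1.

11980, 1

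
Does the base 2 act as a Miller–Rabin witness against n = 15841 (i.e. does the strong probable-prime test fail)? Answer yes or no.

no

n − 1 = 15840 = 2^5 · 495, so s = 5 and d = 495.
Repeated squaring mod 15841: 2^1 ≡ 2, 2^2 ≡ 4, 2^4 ≡ 16, 2^8 ≡ 256, 2^16 ≡ 2172, 2^32 ≡ 12807, 2^64 ≡ 1535, 2^128 ≡ 11757, 2^256 ≡ 14324.
495 = 256 + 128 + 64 + 32 + 8 + 4 + 2 + 1, so 2^495 ≡ 14324·11757·1535·12807·256·16·4·2 ≡ 1 (mod 15841).
x_0 = 2^495 mod 15841 = 1.
x_0 = 1, so 2 is not a witness.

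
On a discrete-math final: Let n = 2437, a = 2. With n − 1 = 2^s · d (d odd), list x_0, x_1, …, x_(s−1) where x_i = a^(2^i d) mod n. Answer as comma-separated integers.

2039, 2436

n − 1 = 2436 = 2^2 · 609, so s = 2 and d = 609.
x_0 = 2^609 mod 2437 = 2039.
x_1 = 2039^2 mod 2437 = 2436.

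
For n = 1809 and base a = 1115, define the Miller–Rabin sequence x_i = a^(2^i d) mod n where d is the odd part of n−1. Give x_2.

n − 1 = 1808 = 2^4 · 113, so s = 4 and d = 113.
x_0 = 1115^113 mod 1809 = 179.
x_1 = 179^2 mod 1809 = 1288.
x_2 = 1288^2 mod 1809 = 91.

91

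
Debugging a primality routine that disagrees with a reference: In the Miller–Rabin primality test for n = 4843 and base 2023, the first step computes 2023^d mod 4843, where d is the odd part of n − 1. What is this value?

n − 1 = 4842 = 2^1 · 2421, so s = 1 and d = 2421.
2023^2421 mod 4843 = 2092.

2092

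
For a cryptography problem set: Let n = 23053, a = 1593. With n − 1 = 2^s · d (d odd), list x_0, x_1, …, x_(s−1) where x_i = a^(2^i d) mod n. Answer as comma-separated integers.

13957, 23052

n − 1 = 23052 = 2^2 · 5763, so s = 2 and d = 5763.
x_0 = 1593^5763 mod 23053 = 13957.
x_1 = 13957^2 mod 23053 = 23052.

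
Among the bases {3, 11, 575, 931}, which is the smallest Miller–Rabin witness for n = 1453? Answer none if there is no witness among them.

none

n − 1 = 1452 = 2^2 · 363, so s = 2 and d = 363.
Base 3: x_0 = 3^363 mod 1453 = 1. x_0 = 1, so 3 is not a witness.
Base 11: x_0 = 11^363 mod 1453 = 1. x_0 = 1, so 11 is not a witness.
Base 575: x_0 = 575^363 mod 1453 = 1452. x_0 = 1452 ≡ −1, so 575 is not a witness.
Base 931: x_0 = 931^363 mod 1453 = 1452. x_0 = 1452 ≡ −1, so 931 is not a witness.
No listed base is a witness for 1453.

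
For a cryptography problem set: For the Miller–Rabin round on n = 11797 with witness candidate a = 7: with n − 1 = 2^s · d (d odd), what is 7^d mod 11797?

n − 1 = 11796 = 2^2 · 2949, so s = 2 and d = 2949.
Repeated squaring mod 11797: 7^1 ≡ 7, 7^2 ≡ 49, 7^4 ≡ 2401, 7^8 ≡ 7865, 7^16 ≡ 6554, 7^32 ≡ 2039, 7^64 ≡ 4977, 7^128 ≡ 8626, 7^256 ≡ 4197, 7^512 ≡ 1888, 7^1024 ≡ 1850, 7^2048 ≡ 1370.
2949 = 2048 + 512 + 256 + 128 + 4 + 1, so 7^2949 ≡ 1370·1888·4197·8626·2401·7 ≡ 10509 (mod 11797).

10509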